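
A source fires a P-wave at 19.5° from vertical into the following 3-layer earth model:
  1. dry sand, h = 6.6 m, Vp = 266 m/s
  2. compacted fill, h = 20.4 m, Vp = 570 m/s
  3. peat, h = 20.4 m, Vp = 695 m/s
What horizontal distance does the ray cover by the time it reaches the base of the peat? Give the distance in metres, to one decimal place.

59.6 m

Apply Snell's law at each interface; in layer i the horizontal offset is hᵢ·tan θᵢ.
Layer 1: θ = 19.50°; offset = 6.6·tan 19.50° = 2.337 m.
Layer 2: sin θ = 570·sin 19.5°/266 = 0.7153, θ = 45.67°; offset = 20.4·tan 45.67° = 20.881 m.
Layer 3: sin θ = 695·sin 19.5°/266 = 0.8722, θ = 60.71°; offset = 20.4·tan 60.71° = 36.369 m.
Total horizontal offset = 59.587 m.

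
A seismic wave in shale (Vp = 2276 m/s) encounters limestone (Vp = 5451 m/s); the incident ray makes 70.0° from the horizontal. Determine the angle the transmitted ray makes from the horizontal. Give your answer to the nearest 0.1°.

Convert to the normal: θ₁ = 90° − 70.0° = 20.0°.
Snell's law: sin θ₂ = (V₂/V₁)·sin θ₁ = (5451/2276)·sin 20.0° = 0.8191.
θ₂ = arcsin 0.8191 = 55.00° from the normal.
From the interface: 90° − 55.00° = 35.00°.

35.0°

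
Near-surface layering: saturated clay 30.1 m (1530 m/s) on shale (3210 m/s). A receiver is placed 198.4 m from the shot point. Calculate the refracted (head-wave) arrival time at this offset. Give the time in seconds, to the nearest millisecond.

0.096 s

θ_c = arcsin(V₁/V₂) = arcsin(1530/3210) = 28.47°, cos θ_c = 0.8791.
Intercept time tᵢ = 2h cos θ_c / V₁ = 2·30.1·0.8791/1530 = 0.03459 s.
t = x/V₂ + tᵢ = 198.4/3210 + 0.03459 = 0.09640 s.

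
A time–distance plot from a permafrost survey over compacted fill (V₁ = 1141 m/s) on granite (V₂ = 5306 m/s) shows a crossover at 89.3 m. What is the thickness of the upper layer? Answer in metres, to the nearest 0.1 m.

35.9 m

x_cross = 2h·√((V₂+V₁)/(V₂−V₁)) → h = x_cross / (2·√((V₂+V₁)/(V₂−V₁))).
√((V₂+V₁)/(V₂−V₁)) = √((5306+1141)/(5306−1141)) = 1.2441.
h = 89.3 / (2·1.2441) = 35.89 m.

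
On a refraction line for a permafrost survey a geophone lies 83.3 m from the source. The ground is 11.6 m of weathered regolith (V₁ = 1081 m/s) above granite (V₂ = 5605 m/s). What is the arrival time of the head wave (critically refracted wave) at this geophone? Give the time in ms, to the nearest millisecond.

θ_c = arcsin(V₁/V₂) = arcsin(1081/5605) = 11.12°, cos θ_c = 0.9812.
Intercept time tᵢ = 2h cos θ_c / V₁ = 2·11.6·0.9812/1081 = 0.02106 s.
t = x/V₂ + tᵢ = 83.3/5605 + 0.02106 = 0.03592 s.

36 ms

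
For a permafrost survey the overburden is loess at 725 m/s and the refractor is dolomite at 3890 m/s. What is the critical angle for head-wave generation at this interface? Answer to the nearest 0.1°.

10.7°

At critical incidence the refracted ray runs along the interface (θ₂ = 90°), so sin θ_c = V₁/V₂.
θ_c = arcsin(725/3890) = arcsin 0.1864 = 10.74°.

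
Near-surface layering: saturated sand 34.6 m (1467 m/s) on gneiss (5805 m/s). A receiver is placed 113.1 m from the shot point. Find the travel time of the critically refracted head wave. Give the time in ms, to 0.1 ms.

t = x/V₂ + 2h·√(V₂²−V₁²)/(V₁V₂).
√(V₂²−V₁²) = √(5805²−1467²) = 5616.6 m/s; delay term = 2·34.6·5616.6/(1467·5805) = 0.04564 s.
t = 113.1/5805 + 0.04564 = 0.06512 s.

65.1 ms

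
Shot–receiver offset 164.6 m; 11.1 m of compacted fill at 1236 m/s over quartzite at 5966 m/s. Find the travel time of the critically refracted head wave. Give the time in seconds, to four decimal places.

t = x/V₂ + 2h·√(V₂²−V₁²)/(V₁V₂).
√(V₂²−V₁²) = √(5966²−1236²) = 5836.6 m/s; delay term = 2·11.1·5836.6/(1236·5966) = 0.01757 s.
t = 164.6/5966 + 0.01757 = 0.04516 s.

0.0452 s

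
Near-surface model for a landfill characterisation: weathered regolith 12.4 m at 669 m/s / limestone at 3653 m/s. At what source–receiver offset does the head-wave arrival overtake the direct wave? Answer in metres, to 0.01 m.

θ_c = arcsin(669/3653) = 10.55°, so cos θ_c = 0.9831 and tᵢ = 2h cos θ_c/V₁ = 0.0364 s.
At crossover x/V₁ = x/V₂ + tᵢ ⇒ x = tᵢ/(1/V₁ − 1/V₂) = 0.03644/(1.4948e-03 − 2.7375e-04) = 29.85 m.

29.85 m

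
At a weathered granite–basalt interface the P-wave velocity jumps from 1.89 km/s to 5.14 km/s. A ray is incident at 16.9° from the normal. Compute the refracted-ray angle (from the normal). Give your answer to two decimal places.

52.24°

Snell's law: sin θ₂ = (V₂/V₁)·sin θ₁ = (5.14/1.89)·sin 16.9° = 0.7906.
θ₂ = arcsin 0.7906 = 52.24° from the normal.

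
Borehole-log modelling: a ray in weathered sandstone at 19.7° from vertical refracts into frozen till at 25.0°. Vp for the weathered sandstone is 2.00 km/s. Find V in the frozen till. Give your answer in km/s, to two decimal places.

Snell's law: sin 19.7°/V₁ = sin 25.0°/V₂.
V₂ = V₁·sin 25.0°/sin 19.7° = 2.00 × 1.2537 = 2.51 km/s.

2.51 km/s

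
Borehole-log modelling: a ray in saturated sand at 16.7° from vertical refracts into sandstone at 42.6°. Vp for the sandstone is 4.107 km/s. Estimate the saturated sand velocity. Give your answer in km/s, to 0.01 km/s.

1.74 km/s

sin 16.7° = 0.2874; sin 42.6° = 0.6769.
V₁ = V₂·(sin θ₁/sin θ₂) = 4.107·(0.2874/0.6769) = 1.74 km/s.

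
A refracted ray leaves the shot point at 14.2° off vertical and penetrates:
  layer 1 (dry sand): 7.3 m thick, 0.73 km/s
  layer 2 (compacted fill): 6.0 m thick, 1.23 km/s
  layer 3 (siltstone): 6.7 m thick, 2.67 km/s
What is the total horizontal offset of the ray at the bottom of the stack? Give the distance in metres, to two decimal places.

Apply Snell's law at each interface; in layer i the horizontal offset is hᵢ·tan θᵢ.
Layer 1: θ = 14.20°; offset = 7.3·tan 14.20° = 1.8472 m.
Layer 2: sin θ = 1.23·sin 14.2°/0.73 = 0.4133, θ = 24.41°; offset = 6.0·tan 24.41° = 2.7235 m.
Layer 3: sin θ = 2.67·sin 14.2°/0.73 = 0.8972, θ = 63.80°; offset = 6.7·tan 63.80° = 13.6132 m.
Σ offsets = 18.1839 m.

18.18 m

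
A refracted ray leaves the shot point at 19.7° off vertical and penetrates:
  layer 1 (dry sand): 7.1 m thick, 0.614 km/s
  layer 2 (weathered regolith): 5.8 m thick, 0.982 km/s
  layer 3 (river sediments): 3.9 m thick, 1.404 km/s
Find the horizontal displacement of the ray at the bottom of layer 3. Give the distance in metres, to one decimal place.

11.0 m

Apply Snell's law at each interface; in layer i the horizontal offset is hᵢ·tan θᵢ.
Layer 1: θ = 19.70°; offset = 7.1·tan 19.70° = 2.542 m.
Layer 2: sin θ = 0.982·sin 19.7°/0.614 = 0.5391, θ = 32.62°; offset = 5.8·tan 32.62° = 3.713 m.
Layer 3: sin θ = 1.404·sin 19.7°/0.614 = 0.7708, θ = 50.43°; offset = 3.9·tan 50.43° = 4.719 m.
Summing the layer offsets gives 10.974 m.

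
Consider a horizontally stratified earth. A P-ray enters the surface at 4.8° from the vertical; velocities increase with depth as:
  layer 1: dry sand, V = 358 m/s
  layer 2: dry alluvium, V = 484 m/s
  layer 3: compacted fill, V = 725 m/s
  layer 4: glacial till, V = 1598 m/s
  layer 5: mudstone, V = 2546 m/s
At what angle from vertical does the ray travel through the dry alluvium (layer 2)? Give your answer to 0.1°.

6.5°

Ray parameter p = sin 4.8° / 358 = 2.3374e-04 s/m.
sin θ_2 = p·V_2 = 2.3374e-04 × 484 = 0.1131.
θ_2 = 6.50° from the vertical.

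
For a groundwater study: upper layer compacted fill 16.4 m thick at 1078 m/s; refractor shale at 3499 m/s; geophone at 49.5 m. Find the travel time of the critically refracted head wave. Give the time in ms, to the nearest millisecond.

43 ms

θ_c = arcsin(V₁/V₂) = arcsin(1078/3499) = 17.94°, cos θ_c = 0.9514.
Intercept time tᵢ = 2h cos θ_c / V₁ = 2·16.4·0.9514/1078 = 0.02895 s.
t = x/V₂ + tᵢ = 49.5/3499 + 0.02895 = 0.04309 s.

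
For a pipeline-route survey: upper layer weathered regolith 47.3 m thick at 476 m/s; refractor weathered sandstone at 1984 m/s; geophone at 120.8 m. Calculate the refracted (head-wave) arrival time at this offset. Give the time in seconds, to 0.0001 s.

t = x/V₂ + 2h·√(V₂²−V₁²)/(V₁V₂).
√(V₂²−V₁²) = √(1984²−476²) = 1926.1 m/s; delay term = 2·47.3·1926.1/(476·1984) = 0.19293 s.
t = 120.8/1984 + 0.19293 = 0.25382 s.

0.2538 s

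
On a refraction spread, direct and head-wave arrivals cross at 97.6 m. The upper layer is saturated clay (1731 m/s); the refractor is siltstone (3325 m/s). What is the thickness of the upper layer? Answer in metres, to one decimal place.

27.4 m

h = (x_cross/2)·√((V₂−V₁)/(V₂+V₁)).
(V₂−V₁)/(V₂+V₁) = (3325−1731)/(3325+1731) = 0.3153; √ = 0.5615.
h = (97.6/2)·0.5615 = 27.40 m.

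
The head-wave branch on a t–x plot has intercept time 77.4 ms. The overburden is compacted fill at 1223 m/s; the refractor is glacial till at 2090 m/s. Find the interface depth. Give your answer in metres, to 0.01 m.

h = tᵢ·V₁·V₂ / (2·√(V₂²−V₁²)).
√(V₂²−V₁²) = √(2090² − 1223²) = 1694.8 m/s.
h = 0.0774 s × 1223 × 2090 / (2 × 1694.8) = 58.37 m.

58.37 m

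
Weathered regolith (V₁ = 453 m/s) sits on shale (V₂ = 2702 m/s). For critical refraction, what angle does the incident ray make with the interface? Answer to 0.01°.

At critical incidence the refracted ray runs along the interface (θ₂ = 90°), so sin θ_c = V₁/V₂.
θ_c = arcsin(453/2702) = arcsin 0.1677 = 9.65°.
Measured from the interface: 90° − 9.65° = 80.35°.

80.35°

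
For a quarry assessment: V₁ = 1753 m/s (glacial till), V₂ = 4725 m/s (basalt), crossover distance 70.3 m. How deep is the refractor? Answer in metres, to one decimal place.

23.8 m

h = (x_cross/2)·√((V₂−V₁)/(V₂+V₁)).
(V₂−V₁)/(V₂+V₁) = (4725−1753)/(4725+1753) = 0.4588; √ = 0.6773.
h = (70.3/2)·0.6773 = 23.81 m.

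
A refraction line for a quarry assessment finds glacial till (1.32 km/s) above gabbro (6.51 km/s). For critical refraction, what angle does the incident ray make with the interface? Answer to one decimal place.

78.3°

Critical incidence: sin θ_c = V₁/V₂ = 1.32/6.51 = 0.2028.
θ_c = arcsin 0.2028 = 11.70°.
Measured from the interface: 90° − 11.70° = 78.30°.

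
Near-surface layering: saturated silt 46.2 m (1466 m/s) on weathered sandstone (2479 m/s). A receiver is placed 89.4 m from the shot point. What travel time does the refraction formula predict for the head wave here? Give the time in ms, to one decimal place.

t = x/V₂ + 2h·√(V₂²−V₁²)/(V₁V₂).
√(V₂²−V₁²) = √(2479²−1466²) = 1999.1 m/s; delay term = 2·46.2·1999.1/(1466·2479) = 0.05083 s.
t = 89.4/2479 + 0.05083 = 0.08689 s.

86.9 ms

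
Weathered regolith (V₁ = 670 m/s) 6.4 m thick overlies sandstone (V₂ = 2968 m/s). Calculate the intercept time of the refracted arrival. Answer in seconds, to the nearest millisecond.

θ_c = arcsin(V₁/V₂) = arcsin(670/2968) = 13.05°; cos θ_c = 0.9742.
tᵢ = 2h·cos θ_c / V₁ = 2·6.4·0.9742 / 670 = 0.01861 s.

0.019 s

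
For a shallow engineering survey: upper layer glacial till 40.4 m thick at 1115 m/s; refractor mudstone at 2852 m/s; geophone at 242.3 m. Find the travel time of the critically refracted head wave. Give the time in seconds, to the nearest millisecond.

0.152 s

θ_c = arcsin(V₁/V₂) = arcsin(1115/2852) = 23.01°, cos θ_c = 0.9204.
Intercept time tᵢ = 2h cos θ_c / V₁ = 2·40.4·0.9204/1115 = 0.06670 s.
t = x/V₂ + tᵢ = 242.3/2852 + 0.06670 = 0.15166 s.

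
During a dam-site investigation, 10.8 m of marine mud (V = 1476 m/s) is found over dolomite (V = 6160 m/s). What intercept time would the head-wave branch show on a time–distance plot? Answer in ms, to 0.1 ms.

θ_c = arcsin(V₁/V₂) = arcsin(1476/6160) = 13.86°; cos θ_c = 0.9709.
tᵢ = 2h·cos θ_c / V₁ = 2·10.8·0.9709 / 1476 = 0.01421 s.

14.2 ms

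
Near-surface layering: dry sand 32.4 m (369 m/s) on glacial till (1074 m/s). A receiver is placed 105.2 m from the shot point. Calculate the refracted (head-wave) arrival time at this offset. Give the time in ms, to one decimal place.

262.9 ms

θ_c = arcsin(V₁/V₂) = arcsin(369/1074) = 20.09°, cos θ_c = 0.9391.
Intercept time tᵢ = 2h cos θ_c / V₁ = 2·32.4·0.9391/369 = 0.16492 s.
t = x/V₂ + tᵢ = 105.2/1074 + 0.16492 = 0.26287 s.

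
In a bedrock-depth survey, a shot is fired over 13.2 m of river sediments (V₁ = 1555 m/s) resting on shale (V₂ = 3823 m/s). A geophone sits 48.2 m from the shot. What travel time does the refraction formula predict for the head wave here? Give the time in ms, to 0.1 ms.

θ_c = arcsin(V₁/V₂) = arcsin(1555/3823) = 24.00°, cos θ_c = 0.9135.
Intercept time tᵢ = 2h cos θ_c / V₁ = 2·13.2·0.9135/1555 = 0.01551 s.
t = x/V₂ + tᵢ = 48.2/3823 + 0.01551 = 0.02812 s.

28.1 ms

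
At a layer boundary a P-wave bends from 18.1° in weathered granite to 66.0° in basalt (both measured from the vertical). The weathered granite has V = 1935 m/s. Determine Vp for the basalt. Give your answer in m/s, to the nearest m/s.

5690 m/s

sin 18.1° = 0.3107; sin 66.0° = 0.9135.
V₂ = V₁·(sin θ₂/sin θ₁) = 1935·(0.9135/0.3107) = 5689.88 m/s.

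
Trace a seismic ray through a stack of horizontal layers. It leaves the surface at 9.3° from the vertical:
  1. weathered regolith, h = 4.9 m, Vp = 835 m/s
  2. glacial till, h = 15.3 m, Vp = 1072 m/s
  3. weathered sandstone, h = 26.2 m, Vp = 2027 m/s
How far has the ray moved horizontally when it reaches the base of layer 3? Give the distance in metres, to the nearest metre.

15 m

p = sin θ₁/V₁ = sin 9.3°/835 = 1.9354e-04 s/m is conserved through the stack.
Layer 1: θ = 9.30°; offset = 4.9·tan 9.30° = 0.802 m.
Layer 2: sin θ = p·1072 = 0.2075 → θ = 11.97°; offset = 15.3·tan 11.97° = 3.245 m.
Layer 3: sin θ = p·2027 = 0.3923 → θ = 23.10°; offset = 26.2·tan 23.10° = 11.174 m.
Summing the layer offsets gives 15.221 m.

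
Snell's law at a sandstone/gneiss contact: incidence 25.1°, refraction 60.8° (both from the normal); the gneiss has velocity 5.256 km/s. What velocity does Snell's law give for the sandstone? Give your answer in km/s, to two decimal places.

sin 25.1° = 0.4242; sin 60.8° = 0.8729.
V₁ = V₂·(sin θ₁/sin θ₂) = 5.256·(0.4242/0.8729) = 2.55 km/s.

2.55 km/s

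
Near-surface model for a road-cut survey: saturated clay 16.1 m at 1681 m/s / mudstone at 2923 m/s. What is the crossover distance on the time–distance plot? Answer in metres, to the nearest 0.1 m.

θ_c = arcsin(1681/2923) = 35.11°, so cos θ_c = 0.8181 and tᵢ = 2h cos θ_c/V₁ = 0.0157 s.
At crossover x/V₁ = x/V₂ + tᵢ ⇒ x = tᵢ/(1/V₁ − 1/V₂) = 0.01567/(5.9488e-04 − 3.4211e-04) = 62.00 m.

62.0 m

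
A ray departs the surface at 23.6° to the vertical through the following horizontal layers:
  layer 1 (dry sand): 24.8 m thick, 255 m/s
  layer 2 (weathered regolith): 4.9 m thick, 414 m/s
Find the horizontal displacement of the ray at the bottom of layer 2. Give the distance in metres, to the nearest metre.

15 m

Apply Snell's law at each interface; in layer i the horizontal offset is hᵢ·tan θᵢ.
Layer 1: θ = 23.60°; offset = 24.8·tan 23.60° = 10.835 m.
Layer 2: sin θ = 414·sin 23.6°/255 = 0.6500, θ = 40.54°; offset = 4.9·tan 40.54° = 4.191 m.
Total horizontal offset = 15.026 m.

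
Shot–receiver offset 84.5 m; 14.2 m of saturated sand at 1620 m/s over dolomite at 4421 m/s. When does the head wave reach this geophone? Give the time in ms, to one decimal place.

35.4 ms

t = x/V₂ + 2h·√(V₂²−V₁²)/(V₁V₂).
√(V₂²−V₁²) = √(4421²−1620²) = 4113.5 m/s; delay term = 2·14.2·4113.5/(1620·4421) = 0.01631 s.
t = 84.5/4421 + 0.01631 = 0.03542 s.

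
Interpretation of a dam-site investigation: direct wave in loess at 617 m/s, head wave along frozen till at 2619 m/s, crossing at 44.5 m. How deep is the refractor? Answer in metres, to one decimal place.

x_cross = 2h·√((V₂+V₁)/(V₂−V₁)) → h = x_cross / (2·√((V₂+V₁)/(V₂−V₁))).
√((V₂+V₁)/(V₂−V₁)) = √((2619+617)/(2619−617)) = 1.2714.
h = 44.5 / (2·1.2714) = 17.50 m.

17.5 m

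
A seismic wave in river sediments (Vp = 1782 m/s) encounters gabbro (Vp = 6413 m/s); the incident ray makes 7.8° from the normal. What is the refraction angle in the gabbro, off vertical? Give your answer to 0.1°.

sin θ₁/V₁ = sin θ₂/V₂ ⇒ sin θ₂ = 6413·sin 7.8°/1782 = 6413·0.1357/1782 = 0.4884.
θ₂ = sin⁻¹(0.4884) = 29.24° (from vertical).

29.2°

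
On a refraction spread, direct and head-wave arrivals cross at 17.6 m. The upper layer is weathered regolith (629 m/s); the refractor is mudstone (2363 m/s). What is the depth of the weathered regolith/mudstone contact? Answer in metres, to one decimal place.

6.7 m

x_cross = 2h·√((V₂+V₁)/(V₂−V₁)) → h = x_cross / (2·√((V₂+V₁)/(V₂−V₁))).
√((V₂+V₁)/(V₂−V₁)) = √((2363+629)/(2363−629)) = 1.3136.
h = 17.6 / (2·1.3136) = 6.70 m.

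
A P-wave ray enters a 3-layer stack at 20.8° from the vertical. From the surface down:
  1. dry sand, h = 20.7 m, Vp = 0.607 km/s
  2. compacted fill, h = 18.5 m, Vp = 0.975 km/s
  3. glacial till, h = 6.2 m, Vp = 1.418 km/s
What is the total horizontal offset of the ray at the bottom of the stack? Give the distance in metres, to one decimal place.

Ray parameter p = sin 20.8° / 0.607 km/s = 5.8502e-01 s/km.
Layer 1: θ = 20.80°; offset = 20.7·tan 20.80° = 7.863 m.
Layer 2: sin θ = p·0.975 = 0.5704 → θ = 34.78°; offset = 18.5·tan 34.78° = 12.847 m.
Layer 3: sin θ = p·1.418 = 0.8296 → θ = 56.05°; offset = 6.2·tan 56.05° = 9.210 m.
Summing the layer offsets gives 29.921 m.

29.9 m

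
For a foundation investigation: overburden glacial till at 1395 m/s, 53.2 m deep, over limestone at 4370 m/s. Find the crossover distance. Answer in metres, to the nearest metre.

148 m

θ_c = arcsin(1395/4370) = 18.62°, so cos θ_c = 0.9477 and tᵢ = 2h cos θ_c/V₁ = 0.0723 s.
At crossover x/V₁ = x/V₂ + tᵢ ⇒ x = tᵢ/(1/V₁ − 1/V₂) = 0.07228/(7.1685e-04 − 2.2883e-04) = 148.11 m.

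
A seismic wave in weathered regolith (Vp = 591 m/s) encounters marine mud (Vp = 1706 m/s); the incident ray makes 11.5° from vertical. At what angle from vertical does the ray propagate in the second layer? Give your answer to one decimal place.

sin θ₁/V₁ = sin θ₂/V₂ ⇒ sin θ₂ = 1706·sin 11.5°/591 = 1706·0.1994/591 = 0.5755.
θ₂ = arcsin 0.5755 = 35.13° from the normal.

35.1°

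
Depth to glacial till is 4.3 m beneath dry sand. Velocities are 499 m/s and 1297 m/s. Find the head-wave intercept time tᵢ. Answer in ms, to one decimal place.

θ_c = arcsin(V₁/V₂) = arcsin(499/1297) = 22.63°; cos θ_c = 0.9230.
tᵢ = 2h·cos θ_c / V₁ = 2·4.3·0.9230 / 499 = 0.01591 s.

15.9 ms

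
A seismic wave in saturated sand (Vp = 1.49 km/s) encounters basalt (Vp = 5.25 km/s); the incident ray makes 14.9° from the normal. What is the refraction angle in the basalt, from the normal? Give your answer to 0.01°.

sin θ₁/V₁ = sin θ₂/V₂ ⇒ sin θ₂ = 5.25·sin 14.9°/1.49 = 5.25·0.2571/1.49 = 0.9060.
θ₂ = sin⁻¹(0.9060) = 64.96° (from vertical).

64.96°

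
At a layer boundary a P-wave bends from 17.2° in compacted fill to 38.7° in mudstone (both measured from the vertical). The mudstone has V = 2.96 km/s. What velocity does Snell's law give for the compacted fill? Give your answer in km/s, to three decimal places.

Snell's law: sin 17.2°/V₁ = sin 38.7°/V₂.
V₁ = V₂·sin 17.2°/sin 38.7° = 2.96 × 0.4729 = 1.400 km/s.

1.400 km/s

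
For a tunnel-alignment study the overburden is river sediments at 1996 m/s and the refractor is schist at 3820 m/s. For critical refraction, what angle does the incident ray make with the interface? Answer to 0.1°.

Critical incidence: sin θ_c = V₁/V₂ = 1996/3820 = 0.5225.
θ_c = arcsin 0.5225 = 31.50°.
Measured from the interface: 90° − 31.50° = 58.50°.

58.5°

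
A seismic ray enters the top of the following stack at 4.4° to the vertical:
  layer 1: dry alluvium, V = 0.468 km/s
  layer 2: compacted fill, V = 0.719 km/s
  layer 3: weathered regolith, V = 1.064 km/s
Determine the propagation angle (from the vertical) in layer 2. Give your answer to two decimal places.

Snell's law across each interface conserves sin θ / V, so sin θ_2 = V_2·sin θ₁/V₁.
sin θ_2 = 0.719 × sin 4.4° / 0.468 = 0.1179.
θ_2 = arcsin 0.1179 = 6.77°.

6.77°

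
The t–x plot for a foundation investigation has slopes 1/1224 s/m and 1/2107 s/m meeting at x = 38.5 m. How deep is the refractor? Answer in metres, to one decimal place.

h = (x_cross/2)·√((V₂−V₁)/(V₂+V₁)).
(V₂−V₁)/(V₂+V₁) = (2107−1224)/(2107+1224) = 0.2651; √ = 0.5149.
h = (38.5/2)·0.5149 = 9.91 m.

9.9 m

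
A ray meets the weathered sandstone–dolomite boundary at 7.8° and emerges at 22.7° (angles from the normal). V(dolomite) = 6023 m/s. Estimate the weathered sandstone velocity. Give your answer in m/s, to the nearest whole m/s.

2118 m/s

Snell's law: sin 7.8°/V₁ = sin 22.7°/V₂.
V₁ = V₂·sin 7.8°/sin 22.7° = 6023 × 0.3517 = 2118.17 m/s.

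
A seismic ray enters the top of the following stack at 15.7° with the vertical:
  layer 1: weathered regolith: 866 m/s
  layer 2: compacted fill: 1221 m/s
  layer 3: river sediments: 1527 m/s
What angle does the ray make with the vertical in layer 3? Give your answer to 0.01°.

28.50°

Snell's law across each interface conserves sin θ / V, so sin θ_3 = V_3·sin θ₁/V₁.
sin θ_3 = 1527 × sin 15.7° / 866 = 0.4771.
θ_3 = arcsin 0.4771 = 28.50°.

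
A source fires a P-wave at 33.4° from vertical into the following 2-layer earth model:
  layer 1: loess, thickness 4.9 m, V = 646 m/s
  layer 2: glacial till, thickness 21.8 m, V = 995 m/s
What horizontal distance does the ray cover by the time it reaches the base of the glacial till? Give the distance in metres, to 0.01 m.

38.09 m

Ray parameter p = sin 33.4° / 646 m/s = 8.5214e-04 s/m.
Layer 1: θ = 33.40°; offset = 4.9·tan 33.40° = 3.2310 m.
Layer 2: sin θ = p·995 = 0.8479 → θ = 57.98°; offset = 21.8·tan 57.98° = 34.8622 m.
Σ offsets = 38.0932 m.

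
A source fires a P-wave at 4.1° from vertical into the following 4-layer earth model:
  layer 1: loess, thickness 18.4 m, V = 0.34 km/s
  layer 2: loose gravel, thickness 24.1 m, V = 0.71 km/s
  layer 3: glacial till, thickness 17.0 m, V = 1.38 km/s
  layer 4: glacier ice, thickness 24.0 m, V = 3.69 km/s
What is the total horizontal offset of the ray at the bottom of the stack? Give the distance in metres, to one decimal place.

p = sin θ₁/V₁ = sin 4.1°/0.34 = 2.1029e-01 s/km is conserved through the stack.
Layer 1: θ = 4.10°; offset = 18.4·tan 4.10° = 1.319 m.
Layer 2: sin θ = p·0.71 = 0.1493 → θ = 8.59°; offset = 24.1·tan 8.59° = 3.639 m.
Layer 3: sin θ = p·1.38 = 0.2902 → θ = 16.87°; offset = 17.0·tan 16.87° = 5.155 m.
Layer 4: sin θ = p·3.69 = 0.7760 → θ = 50.89°; offset = 24.0·tan 50.89° = 29.523 m.
Total horizontal offset = 39.637 m.

39.6 m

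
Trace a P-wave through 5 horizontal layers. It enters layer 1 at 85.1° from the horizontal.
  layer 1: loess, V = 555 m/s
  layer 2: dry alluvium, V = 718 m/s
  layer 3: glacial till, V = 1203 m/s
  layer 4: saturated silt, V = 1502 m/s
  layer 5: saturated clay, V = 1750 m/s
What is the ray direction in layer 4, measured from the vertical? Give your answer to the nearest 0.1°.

From the normal: θ₁ = 90° − 85.1° = 4.9°.
Snell's law across each interface conserves sin θ / V, so sin θ_4 = V_4·sin θ₁/V₁.
sin θ_4 = 1502 × sin 4.9° / 555 = 0.2312.
θ_4 = 13.37° from the vertical.

13.4°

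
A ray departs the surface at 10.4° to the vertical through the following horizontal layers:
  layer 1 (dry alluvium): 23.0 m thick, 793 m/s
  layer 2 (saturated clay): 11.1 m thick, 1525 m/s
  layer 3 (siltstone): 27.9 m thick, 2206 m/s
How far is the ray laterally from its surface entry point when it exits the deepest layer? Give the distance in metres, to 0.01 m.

24.53 m

Apply Snell's law at each interface; in layer i the horizontal offset is hᵢ·tan θᵢ.
Layer 1: θ = 10.40°; offset = 23.0·tan 10.40° = 4.2213 m.
Layer 2: sin θ = 1525·sin 10.4°/793 = 0.3472, θ = 20.31°; offset = 11.1·tan 20.31° = 4.1089 m.
Layer 3: sin θ = 2206·sin 10.4°/793 = 0.5022, θ = 30.14°; offset = 27.9·tan 30.14° = 16.2017 m.
Σ offsets = 24.5319 m.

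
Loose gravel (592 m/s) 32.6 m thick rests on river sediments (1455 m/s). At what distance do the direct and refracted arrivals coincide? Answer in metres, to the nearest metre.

x_cross = 2h·√((V₂+V₁)/(V₂−V₁)).
(V₂+V₁)/(V₂−V₁) = (1455+592)/(1455−592) = 2.3720; √ = 1.5401.
x_cross = 2·32.6·1.5401 = 100.42 m.

100 m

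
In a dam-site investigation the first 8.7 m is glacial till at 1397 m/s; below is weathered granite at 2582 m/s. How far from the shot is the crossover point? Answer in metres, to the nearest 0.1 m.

31.9 m

x_cross = 2h·√((V₂+V₁)/(V₂−V₁)).
(V₂+V₁)/(V₂−V₁) = (2582+1397)/(2582−1397) = 3.3578; √ = 1.8324.
x_cross = 2·8.7·1.8324 = 31.88 m.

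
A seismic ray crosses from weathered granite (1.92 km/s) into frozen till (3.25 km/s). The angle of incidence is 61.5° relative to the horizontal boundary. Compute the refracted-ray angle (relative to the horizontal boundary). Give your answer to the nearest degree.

36°

Convert to the normal: θ₁ = 90° − 61.5° = 28.5°.
sin θ₁/V₁ = sin θ₂/V₂ ⇒ sin θ₂ = 3.25·sin 28.5°/1.92 = 3.25·0.4772/1.92 = 0.8077.
θ₂ = arcsin 0.8077 = 53.87° from the normal.
From the interface: 90° − 53.87° = 36.13°.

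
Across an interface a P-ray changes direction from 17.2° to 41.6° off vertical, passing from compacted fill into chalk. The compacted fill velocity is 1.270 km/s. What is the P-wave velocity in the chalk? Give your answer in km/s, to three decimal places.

2.851 km/s

sin 17.2° = 0.2957; sin 41.6° = 0.6639.
V₂ = V₁·(sin θ₂/sin θ₁) = 1.270·(0.6639/0.2957) = 2.851 km/s.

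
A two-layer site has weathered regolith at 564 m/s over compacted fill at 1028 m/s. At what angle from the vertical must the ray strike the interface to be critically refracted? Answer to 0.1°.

33.3°

Critical incidence: sin θ_c = V₁/V₂ = 564/1028 = 0.5486.
θ_c = arcsin 0.5486 = 33.27°.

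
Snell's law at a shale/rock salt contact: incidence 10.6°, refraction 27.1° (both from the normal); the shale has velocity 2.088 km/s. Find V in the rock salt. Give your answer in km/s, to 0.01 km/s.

5.17 km/s

sin 10.6° = 0.1840; sin 27.1° = 0.4555.
V₂ = V₁·(sin θ₂/sin θ₁) = 2.088·(0.4555/0.1840) = 5.17 km/s.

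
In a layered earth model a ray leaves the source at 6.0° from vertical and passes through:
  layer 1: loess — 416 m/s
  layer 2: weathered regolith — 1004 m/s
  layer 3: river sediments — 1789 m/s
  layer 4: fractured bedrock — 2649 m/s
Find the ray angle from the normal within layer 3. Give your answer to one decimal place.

Ray parameter p = sin 6.0° / 416 = 2.5127e-04 s/m.
sin θ_3 = p·V_3 = 2.5127e-04 × 1789 = 0.4495.
θ_3 = 26.71° from the vertical.

26.7°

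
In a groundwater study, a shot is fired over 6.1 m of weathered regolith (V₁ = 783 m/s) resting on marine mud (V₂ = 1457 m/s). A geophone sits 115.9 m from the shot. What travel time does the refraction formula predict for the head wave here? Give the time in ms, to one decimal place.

92.7 ms

t = x/V₂ + 2h·√(V₂²−V₁²)/(V₁V₂).
√(V₂²−V₁²) = √(1457²−783²) = 1228.7 m/s; delay term = 2·6.1·1228.7/(783·1457) = 0.01314 s.
t = 115.9/1457 + 0.01314 = 0.09269 s.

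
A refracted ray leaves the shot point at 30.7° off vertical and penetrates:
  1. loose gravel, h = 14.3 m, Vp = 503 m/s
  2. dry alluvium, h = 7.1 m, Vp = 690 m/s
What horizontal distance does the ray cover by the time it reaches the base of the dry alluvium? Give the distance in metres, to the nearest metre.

15 m

p = sin θ₁/V₁ = sin 30.7°/503 = 1.0150e-03 s/m is conserved through the stack.
Layer 1: θ = 30.70°; offset = 14.3·tan 30.70° = 8.491 m.
Layer 2: sin θ = p·690 = 0.7003 → θ = 44.45°; offset = 7.1·tan 44.45° = 6.966 m.
Total horizontal offset = 15.457 m.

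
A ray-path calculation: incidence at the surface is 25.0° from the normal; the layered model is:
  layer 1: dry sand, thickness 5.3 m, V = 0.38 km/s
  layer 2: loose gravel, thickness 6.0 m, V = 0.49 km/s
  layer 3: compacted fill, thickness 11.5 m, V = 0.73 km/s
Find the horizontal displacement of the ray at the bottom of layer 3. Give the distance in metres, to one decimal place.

Ray parameter p = sin 25.0° / 0.38 km/s = 1.1122e+00 s/km.
Layer 1: θ = 25.00°; offset = 5.3·tan 25.00° = 2.471 m.
Layer 2: sin θ = p·0.49 = 0.5450 → θ = 33.02°; offset = 6.0·tan 33.02° = 3.900 m.
Layer 3: sin θ = p·0.73 = 0.8119 → θ = 54.28°; offset = 11.5·tan 54.28° = 15.992 m.
Summing the layer offsets gives 22.363 m.

22.4 m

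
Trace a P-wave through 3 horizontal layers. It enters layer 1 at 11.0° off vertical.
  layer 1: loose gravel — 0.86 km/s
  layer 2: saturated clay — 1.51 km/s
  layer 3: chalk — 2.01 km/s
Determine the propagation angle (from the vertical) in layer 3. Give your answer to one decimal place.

Ray parameter p = sin 11.0° / 0.86 = 2.2187e-01 s/km.
sin θ_3 = p·V_3 = 2.2187e-01 × 2.01 = 0.4460.
θ_3 = 26.48° from the vertical.

26.5°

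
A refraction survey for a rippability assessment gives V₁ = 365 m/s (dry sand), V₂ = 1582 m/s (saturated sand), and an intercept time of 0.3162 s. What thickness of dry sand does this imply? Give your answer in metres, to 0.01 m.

59.31 m

θ_c = arcsin(365/1582) = 13.34°; cos θ_c = 0.9730.
tᵢ = 2h cos θ_c/V₁ ⇒ h = tᵢ·V₁/(2 cos θ_c) = 0.3162·365/(2·0.9730) = 59.31 m.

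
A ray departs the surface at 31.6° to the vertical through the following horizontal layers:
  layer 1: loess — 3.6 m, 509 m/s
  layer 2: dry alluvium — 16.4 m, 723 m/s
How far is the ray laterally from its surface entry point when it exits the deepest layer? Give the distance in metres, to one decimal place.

Apply Snell's law at each interface; in layer i the horizontal offset is hᵢ·tan θᵢ.
Layer 1: θ = 31.60°; offset = 3.6·tan 31.60° = 2.215 m.
Layer 2: sin θ = 723·sin 31.6°/509 = 0.7443, θ = 48.10°; offset = 16.4·tan 48.10° = 18.277 m.
Total horizontal offset = 20.491 m.

20.5 m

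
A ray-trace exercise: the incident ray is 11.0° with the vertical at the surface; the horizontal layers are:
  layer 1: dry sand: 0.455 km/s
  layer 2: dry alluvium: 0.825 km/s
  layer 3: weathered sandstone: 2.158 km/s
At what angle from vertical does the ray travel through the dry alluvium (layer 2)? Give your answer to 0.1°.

Snell's law across each interface conserves sin θ / V, so sin θ_2 = V_2·sin θ₁/V₁.
sin θ_2 = 0.825 × sin 11.0° / 0.455 = 0.3460.
θ_2 = 20.24° from the vertical.

20.2°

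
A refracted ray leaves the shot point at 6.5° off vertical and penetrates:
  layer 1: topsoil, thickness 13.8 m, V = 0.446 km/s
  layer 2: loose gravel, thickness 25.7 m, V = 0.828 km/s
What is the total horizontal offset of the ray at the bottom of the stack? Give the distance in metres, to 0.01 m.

7.10 m

Apply Snell's law at each interface; in layer i the horizontal offset is hᵢ·tan θᵢ.
Layer 1: θ = 6.50°; offset = 13.8·tan 6.50° = 1.5723 m.
Layer 2: sin θ = 0.828·sin 6.5°/0.446 = 0.2102, θ = 12.13°; offset = 25.7·tan 12.13° = 5.5245 m.
Total horizontal offset = 7.0969 m.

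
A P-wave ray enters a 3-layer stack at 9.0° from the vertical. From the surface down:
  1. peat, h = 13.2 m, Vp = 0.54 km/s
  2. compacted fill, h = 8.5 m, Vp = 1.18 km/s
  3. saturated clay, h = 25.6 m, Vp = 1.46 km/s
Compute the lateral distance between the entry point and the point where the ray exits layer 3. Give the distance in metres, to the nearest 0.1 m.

Ray parameter p = sin 9.0° / 0.54 km/s = 2.8969e-01 s/km.
Layer 1: θ = 9.00°; offset = 13.2·tan 9.00° = 2.091 m.
Layer 2: sin θ = p·1.18 = 0.3418 → θ = 19.99°; offset = 8.5·tan 19.99° = 3.092 m.
Layer 3: sin θ = p·1.46 = 0.4230 → θ = 25.02°; offset = 25.6·tan 25.02° = 11.949 m.
Total horizontal offset = 17.132 m.

17.1 m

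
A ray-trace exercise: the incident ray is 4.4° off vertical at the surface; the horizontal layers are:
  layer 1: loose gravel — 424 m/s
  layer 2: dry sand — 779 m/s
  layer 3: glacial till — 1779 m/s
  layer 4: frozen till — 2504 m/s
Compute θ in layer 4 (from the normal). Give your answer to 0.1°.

26.9°

Ray parameter p = sin 4.4° / 424 = 1.8094e-04 s/m.
sin θ_4 = p·V_4 = 1.8094e-04 × 2504 = 0.4531.
θ_4 = arcsin 0.4531 = 26.94°.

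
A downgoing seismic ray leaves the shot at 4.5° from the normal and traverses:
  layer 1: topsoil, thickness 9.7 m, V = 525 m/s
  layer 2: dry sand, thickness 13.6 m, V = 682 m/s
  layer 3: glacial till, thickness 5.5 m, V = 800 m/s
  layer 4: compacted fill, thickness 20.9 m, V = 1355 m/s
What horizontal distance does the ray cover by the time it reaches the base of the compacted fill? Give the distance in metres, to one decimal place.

Apply Snell's law at each interface; in layer i the horizontal offset is hᵢ·tan θᵢ.
Layer 1: θ = 4.50°; offset = 9.7·tan 4.50° = 0.763 m.
Layer 2: sin θ = 682·sin 4.5°/525 = 0.1019, θ = 5.85°; offset = 13.6·tan 5.85° = 1.393 m.
Layer 3: sin θ = 800·sin 4.5°/525 = 0.1196, θ = 6.87°; offset = 5.5·tan 6.87° = 0.662 m.
Layer 4: sin θ = 1355·sin 4.5°/525 = 0.2025, θ = 11.68°; offset = 20.9·tan 11.68° = 4.322 m.
Σ offsets = 7.141 m.

7.1 m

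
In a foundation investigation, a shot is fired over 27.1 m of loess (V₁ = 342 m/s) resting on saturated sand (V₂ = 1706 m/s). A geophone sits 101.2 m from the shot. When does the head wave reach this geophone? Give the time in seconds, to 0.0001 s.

t = x/V₂ + 2h·√(V₂²−V₁²)/(V₁V₂).
√(V₂²−V₁²) = √(1706²−342²) = 1671.4 m/s; delay term = 2·27.1·1671.4/(342·1706) = 0.15526 s.
t = 101.2/1706 + 0.15526 = 0.21458 s.

0.2146 s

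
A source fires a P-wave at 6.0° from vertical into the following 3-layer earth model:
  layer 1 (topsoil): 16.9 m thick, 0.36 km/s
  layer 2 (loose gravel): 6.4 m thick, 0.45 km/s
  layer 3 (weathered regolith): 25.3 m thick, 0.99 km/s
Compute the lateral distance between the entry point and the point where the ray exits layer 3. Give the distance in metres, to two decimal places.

10.21 m

Apply Snell's law at each interface; in layer i the horizontal offset is hᵢ·tan θᵢ.
Layer 1: θ = 6.00°; offset = 16.9·tan 6.00° = 1.7763 m.
Layer 2: sin θ = 0.45·sin 6.0°/0.36 = 0.1307, θ = 7.51°; offset = 6.4·tan 7.51° = 0.8435 m.
Layer 3: sin θ = 0.99·sin 6.0°/0.36 = 0.2875, θ = 16.71°; offset = 25.3·tan 16.71° = 7.5930 m.
Summing the layer offsets gives 10.2128 m.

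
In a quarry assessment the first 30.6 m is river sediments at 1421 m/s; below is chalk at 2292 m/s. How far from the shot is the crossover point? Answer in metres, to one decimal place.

θ_c = arcsin(1421/2292) = 38.31°, so cos θ_c = 0.7846 and tᵢ = 2h cos θ_c/V₁ = 0.0338 s.
At crossover x/V₁ = x/V₂ + tᵢ ⇒ x = tᵢ/(1/V₁ − 1/V₂) = 0.03379/(7.0373e-04 − 4.3630e-04) = 126.36 m.

126.4 m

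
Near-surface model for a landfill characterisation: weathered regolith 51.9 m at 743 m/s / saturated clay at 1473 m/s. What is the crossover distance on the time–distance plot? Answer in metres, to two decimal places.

x_cross = 2h·√((V₂+V₁)/(V₂−V₁)).
(V₂+V₁)/(V₂−V₁) = (1473+743)/(1473−743) = 3.0356; √ = 1.7423.
x_cross = 2·51.9·1.7423 = 180.85 m.

180.85 m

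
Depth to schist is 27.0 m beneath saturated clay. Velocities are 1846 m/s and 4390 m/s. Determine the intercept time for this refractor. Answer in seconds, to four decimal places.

0.0265 s

tᵢ = 2h·√(V₂²−V₁²)/(V₁V₂).
√(V₂²−V₁²) = √(4390²−1846²) = 3983.0 m/s.
tᵢ = 2·27.0·3983.0/(1846·4390) = 0.02654 s.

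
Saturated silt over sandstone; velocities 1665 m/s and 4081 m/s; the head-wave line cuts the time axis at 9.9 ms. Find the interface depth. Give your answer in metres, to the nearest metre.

9 m

θ_c = arcsin(1665/4081) = 24.08°; cos θ_c = 0.9130.
tᵢ = 2h cos θ_c/V₁ ⇒ h = tᵢ·V₁/(2 cos θ_c) = 0.0099·1665/(2·0.9130) = 9.03 m.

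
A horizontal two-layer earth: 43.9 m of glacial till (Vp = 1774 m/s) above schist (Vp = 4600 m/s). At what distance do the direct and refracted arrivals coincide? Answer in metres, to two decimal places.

131.86 m

θ_c = arcsin(1774/4600) = 22.68°, so cos θ_c = 0.9226 and tᵢ = 2h cos θ_c/V₁ = 0.0457 s.
At crossover x/V₁ = x/V₂ + tᵢ ⇒ x = tᵢ/(1/V₁ − 1/V₂) = 0.04566/(5.6370e-04 − 2.1739e-04) = 131.86 m.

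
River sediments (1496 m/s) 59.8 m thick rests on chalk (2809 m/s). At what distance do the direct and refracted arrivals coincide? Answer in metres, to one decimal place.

216.6 m

θ_c = arcsin(1496/2809) = 32.18°, so cos θ_c = 0.8464 and tᵢ = 2h cos θ_c/V₁ = 0.0677 s.
At crossover x/V₁ = x/V₂ + tᵢ ⇒ x = tᵢ/(1/V₁ − 1/V₂) = 0.06767/(6.6845e-04 − 3.5600e-04) = 216.56 m.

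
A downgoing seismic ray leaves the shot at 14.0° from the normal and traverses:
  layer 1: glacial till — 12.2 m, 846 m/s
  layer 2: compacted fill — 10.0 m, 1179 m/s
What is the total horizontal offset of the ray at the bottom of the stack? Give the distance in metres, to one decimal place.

6.6 m

Apply Snell's law at each interface; in layer i the horizontal offset is hᵢ·tan θᵢ.
Layer 1: θ = 14.00°; offset = 12.2·tan 14.00° = 3.042 m.
Layer 2: sin θ = 1179·sin 14.0°/846 = 0.3371, θ = 19.70°; offset = 10.0·tan 19.70° = 3.581 m.
Total horizontal offset = 6.623 m.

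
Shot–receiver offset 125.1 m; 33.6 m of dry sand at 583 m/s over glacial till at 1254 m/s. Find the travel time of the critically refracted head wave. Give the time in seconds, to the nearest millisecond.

0.202 s

t = x/V₂ + 2h·√(V₂²−V₁²)/(V₁V₂).
√(V₂²−V₁²) = √(1254²−583²) = 1110.2 m/s; delay term = 2·33.6·1110.2/(583·1254) = 0.10205 s.
t = 125.1/1254 + 0.10205 = 0.20181 s.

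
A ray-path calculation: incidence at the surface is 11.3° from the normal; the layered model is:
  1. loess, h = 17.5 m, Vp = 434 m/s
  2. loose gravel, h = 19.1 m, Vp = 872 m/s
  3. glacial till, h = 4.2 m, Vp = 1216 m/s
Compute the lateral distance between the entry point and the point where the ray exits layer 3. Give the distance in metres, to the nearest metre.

14 m

Apply Snell's law at each interface; in layer i the horizontal offset is hᵢ·tan θᵢ.
Layer 1: θ = 11.30°; offset = 17.5·tan 11.30° = 3.497 m.
Layer 2: sin θ = 872·sin 11.3°/434 = 0.3937, θ = 23.18°; offset = 19.1·tan 23.18° = 8.180 m.
Layer 3: sin θ = 1216·sin 11.3°/434 = 0.5490, θ = 33.30°; offset = 4.2·tan 33.30° = 2.759 m.
Summing the layer offsets gives 14.436 m.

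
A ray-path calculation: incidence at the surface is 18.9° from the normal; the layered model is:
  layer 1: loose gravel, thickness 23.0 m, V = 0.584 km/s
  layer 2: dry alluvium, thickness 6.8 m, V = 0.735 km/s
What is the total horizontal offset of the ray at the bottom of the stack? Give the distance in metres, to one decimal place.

Apply Snell's law at each interface; in layer i the horizontal offset is hᵢ·tan θᵢ.
Layer 1: θ = 18.90°; offset = 23.0·tan 18.90° = 7.875 m.
Layer 2: sin θ = 0.735·sin 18.9°/0.584 = 0.4077, θ = 24.06°; offset = 6.8·tan 24.06° = 3.036 m.
Σ offsets = 10.911 m.

10.9 m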